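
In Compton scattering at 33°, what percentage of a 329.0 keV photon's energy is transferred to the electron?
0.0941 (or 9.41%)

Calculate initial and final photon energies:

Initial: E₀ = 329.0 keV → λ₀ = 3.7685 pm
Compton shift: Δλ = 0.3914 pm
Final wavelength: λ' = 4.1600 pm
Final energy: E' = 298.0424 keV

Fractional energy loss:
(E₀ - E')/E₀ = (329.0000 - 298.0424)/329.0000
= 30.9576/329.0000
= 0.0941
= 9.41%

(Intermediate values are shown rounded; full precision is carried through to the final answer.)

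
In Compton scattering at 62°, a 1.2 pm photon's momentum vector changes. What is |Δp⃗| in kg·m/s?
4.8759e-22 kg·m/s

Photon momentum magnitude is p = h/λ.

Initial momentum:
p₀ = h/λ = 6.6261e-34/1.2000e-12 = 5.5217e-22 kg·m/s

After scattering:
λ' = λ + Δλ = 1.2 + 1.2872 = 2.4872 pm
p' = h/λ' = 6.6261e-34/2.4872e-12 = 2.6640e-22 kg·m/s

Momentum is a vector; the scattered photon's direction makes angle θ = 62° with the incident direction. The magnitude of the vector change Δp⃗ = p⃗₀ − p⃗' is found from the law of cosines:
|Δp⃗|² = p₀² + p'² − 2p₀p'cos θ
|Δp⃗|² = (5.5217e-22)² + (2.6640e-22)² − 2·5.5217e-22·2.6640e-22·cos(62°)
|Δp⃗| = 4.8759e-22 kg·m/s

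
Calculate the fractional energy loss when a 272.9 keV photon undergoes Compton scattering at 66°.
0.2406 (or 24.06%)

Calculate initial and final photon energies:

Initial: E₀ = 272.9 keV → λ₀ = 4.5432 pm
Compton shift: Δλ = 1.4394 pm
Final wavelength: λ' = 5.9827 pm
Final energy: E' = 207.2396 keV

Fractional energy loss:
(E₀ - E')/E₀ = (272.9000 - 207.2396)/272.9000
= 65.6604/272.9000
= 0.2406
= 24.06%

(Intermediate values are shown rounded; full precision is carried through to the final answer.)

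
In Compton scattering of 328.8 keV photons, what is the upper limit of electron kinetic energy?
185.0240 keV

Maximum energy transfer occurs at θ = 180° (backscattering).

Initial photon: E₀ = 328.8 keV → λ₀ = 3.7708 pm

Maximum Compton shift (at 180°):
Δλ_max = 2λ_C = 2 × 2.4263 = 4.8526 pm

Final wavelength:
λ' = 3.7708 + 4.8526 = 8.6234 pm

Minimum photon energy (maximum energy to electron):
E'_min = hc/λ' = 143.7760 keV

Maximum electron kinetic energy:
K_max = E₀ - E'_min = 328.8000 - 143.7760 = 185.0240 keV

(Intermediate values are shown rounded; full precision is carried through to the final answer.)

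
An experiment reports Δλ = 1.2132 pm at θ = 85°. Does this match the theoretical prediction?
No, inconsistent

Calculate the expected shift for θ = 85°:

Δλ_expected = λ_C(1 - cos(85°))
Δλ_expected = 2.4263 × (1 - cos(85°))
Δλ_expected = 2.4263 × 0.9128
Δλ_expected = 2.2148 pm

Given shift: 1.2132 pm
Expected shift: 2.2148 pm
Difference: 1.0017 pm

The values do not match. The given shift corresponds to θ ≈ 60.0°, not 85°.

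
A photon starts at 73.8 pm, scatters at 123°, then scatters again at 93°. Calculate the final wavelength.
80.1011 pm

Apply Compton shift twice:

First scattering at θ₁ = 123°:
Δλ₁ = λ_C(1 - cos(123°))
Δλ₁ = 2.4263 × 1.5446
Δλ₁ = 3.7478 pm

After first scattering:
λ₁ = 73.8 + 3.7478 = 77.5478 pm

Second scattering at θ₂ = 93°:
Δλ₂ = λ_C(1 - cos(93°))
Δλ₂ = 2.4263 × 1.0523
Δλ₂ = 2.5533 pm

Final wavelength:
λ₂ = 77.5478 + 2.5533 = 80.1011 pm

Total shift: Δλ_total = 3.7478 + 2.5533 = 6.3011 pm

(Intermediate values are shown rounded; full precision is carried through to the final answer.)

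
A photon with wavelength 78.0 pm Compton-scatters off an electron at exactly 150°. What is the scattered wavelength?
82.5276 pm

Using the Compton formula: λ' = λ + λ_C(1 − cos θ)

For θ = 150°, cos θ = -√3/2 (exact) ≈ -0.8660, so:
1 − cos 150° = 1 − (-√3/2) ≈ 1.8660

Δλ = λ_C × 1.8660 = 2.4263 × 1.8660 = 4.5276 pm

λ' = 78.0 + 4.5276 = 82.5276 pm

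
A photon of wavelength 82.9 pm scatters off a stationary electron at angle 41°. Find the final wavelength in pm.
83.4952 pm

Using the Compton scattering formula:
λ' = λ + Δλ = λ + λ_C(1 - cos θ)

Given:
- Initial wavelength λ = 82.9 pm
- Scattering angle θ = 41°
- Compton wavelength λ_C ≈ 2.4263 pm

Calculate the shift:
Δλ = 2.4263 × (1 - cos(41°))
Δλ = 2.4263 × 0.2453
Δλ = 0.5952 pm

Final wavelength:
λ' = 82.9 + 0.5952 = 83.4952 pm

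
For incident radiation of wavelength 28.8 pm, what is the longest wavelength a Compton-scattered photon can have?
33.6526 pm (at θ = 180°)

The Compton shift is Δλ = λ_C(1 − cos θ).

Since cos θ ranges from −1 to 1, the factor (1 − cos θ) ranges from 0 to 2; the maximum shift occurs at θ = 180° (backscattering):
Δλ_max = 2λ_C = 2 × 2.4263 pm = 4.8526 pm

Maximum scattered wavelength:
λ'_max = λ₀ + Δλ_max = 28.8 + 4.8526 = 33.6526 pm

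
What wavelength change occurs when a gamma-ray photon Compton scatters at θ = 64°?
1.3627 pm

Using the Compton scattering formula:
Δλ = λ_C(1 - cos θ)

where λ_C = h/(m_e·c) ≈ 2.4263 pm is the Compton wavelength of an electron.

For θ = 64°:
cos(64°) = 0.4384
1 - cos(64°) = 0.5616

Δλ = 2.4263 × 0.5616
Δλ = 1.3627 pm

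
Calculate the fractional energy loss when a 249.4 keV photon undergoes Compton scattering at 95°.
0.3467 (or 34.67%)

Calculate initial and final photon energies:

Initial: E₀ = 249.4 keV → λ₀ = 4.9713 pm
Compton shift: Δλ = 2.6378 pm
Final wavelength: λ' = 7.6091 pm
Final energy: E' = 162.9425 keV

Fractional energy loss:
(E₀ - E')/E₀ = (249.4000 - 162.9425)/249.4000
= 86.4575/249.4000
= 0.3467
= 34.67%

(Intermediate values are shown rounded; full precision is carried through to the final answer.)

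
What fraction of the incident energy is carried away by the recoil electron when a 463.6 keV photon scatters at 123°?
0.5836 (or 58.36%)

Calculate initial and final photon energies:

Initial: E₀ = 463.6 keV → λ₀ = 2.6744 pm
Compton shift: Δλ = 3.7478 pm
Final wavelength: λ' = 6.4222 pm
Final energy: E' = 193.0571 keV

Fractional energy loss:
(E₀ - E')/E₀ = (463.6000 - 193.0571)/463.6000
= 270.5429/463.6000
= 0.5836
= 58.36%

(Intermediate values are shown rounded; full precision is carried through to the final answer.)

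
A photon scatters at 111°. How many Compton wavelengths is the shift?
1.3584 λ_C

The Compton shift formula is:
Δλ = λ_C(1 - cos θ)

Dividing both sides by λ_C:
Δλ/λ_C = 1 - cos θ

For θ = 111°:
Δλ/λ_C = 1 - cos(111°)
Δλ/λ_C = 1 - -0.3584
Δλ/λ_C = 1.3584

This means the shift is 1.3584 × λ_C = 3.2958 pm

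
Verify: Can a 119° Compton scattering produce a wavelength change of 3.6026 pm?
Yes, consistent

Calculate the expected shift for θ = 119°:

Δλ_expected = λ_C(1 - cos(119°))
Δλ_expected = 2.4263 × (1 - cos(119°))
Δλ_expected = 2.4263 × 1.4848
Δλ_expected = 3.6026 pm

Given shift: 3.6026 pm
Expected shift: 3.6026 pm
Difference: 0.0000 pm

The values match. This is consistent with Compton scattering at the stated angle.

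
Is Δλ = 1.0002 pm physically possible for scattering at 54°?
Yes, consistent

Calculate the expected shift for θ = 54°:

Δλ_expected = λ_C(1 - cos(54°))
Δλ_expected = 2.4263 × (1 - cos(54°))
Δλ_expected = 2.4263 × 0.4122
Δλ_expected = 1.0002 pm

Given shift: 1.0002 pm
Expected shift: 1.0002 pm
Difference: 0.0000 pm

The values match. This is consistent with Compton scattering at the stated angle.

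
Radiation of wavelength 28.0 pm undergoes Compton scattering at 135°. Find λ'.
32.1420 pm

Using the Compton formula: λ' = λ + λ_C(1 − cos θ)

For θ = 135°, cos θ = -√2/2 (exact) ≈ -0.7071, so:
1 − cos 135° = 1 − (-√2/2) ≈ 1.7071

Δλ = λ_C × 1.7071 = 2.4263 × 1.7071 = 4.1420 pm

λ' = 28.0 + 4.1420 = 32.1420 pm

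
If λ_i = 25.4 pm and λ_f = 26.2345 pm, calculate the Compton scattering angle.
49.00°

First find the wavelength shift:
Δλ = λ' - λ = 26.2345 - 25.4 = 0.8345 pm

Using Δλ = λ_C(1 - cos θ), with λ_C = h/(m_e·c) ≈ 2.42631024 pm:
cos θ = 1 - Δλ/λ_C
cos θ = 1 - 0.8345/2.42631024
cos θ = 0.656062

θ = arccos(0.656062)
θ = 49.00°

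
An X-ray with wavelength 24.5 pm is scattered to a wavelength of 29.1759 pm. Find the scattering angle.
158.00°

First find the wavelength shift:
Δλ = λ' - λ = 29.1759 - 24.5 = 4.6759 pm

Using Δλ = λ_C(1 - cos θ), with λ_C = h/(m_e·c) ≈ 2.42631024 pm:
cos θ = 1 - Δλ/λ_C
cos θ = 1 - 4.6759/2.42631024
cos θ = -0.927165

θ = arccos(-0.927165)
θ = 158.00°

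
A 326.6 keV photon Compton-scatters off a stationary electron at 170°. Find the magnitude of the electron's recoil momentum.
2.5067e-22 kg·m/s

The electron is initially at rest, so by conservation of momentum:
p⃗_e = p⃗₀ − p⃗'  (incident photon momentum minus scattered photon momentum)

Photon momentum magnitudes (p = h/λ = E/c):
λ₀ = hc/E₀ = 3.7962 pm → p₀ = h/λ₀ = 1.7454e-22 kg·m/s
Δλ = λ_C(1 − cos 170°) = 4.8158 pm
λ' = 8.6120 pm → p' = h/λ' = 7.6940e-23 kg·m/s

The scattered photon makes angle θ = 170° with the incident direction, so by the law of cosines:
|p⃗_e|² = p₀² + p'² − 2p₀p'cos θ
|p⃗_e|² = (1.7454e-22)² + (7.6940e-23)² − 2·1.7454e-22·7.6940e-23·cos(170°)
|p⃗_e| = 2.5067e-22 kg·m/s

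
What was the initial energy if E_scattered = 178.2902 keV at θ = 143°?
478.6999 keV

Convert final energy to wavelength (hc ≈ 1239.842 keV·pm):
λ' = hc/E' = 1239.842 / 178.2902 = 6.9541 pm

Calculate the Compton shift:
Δλ = λ_C(1 - cos(143°))
Δλ = 2.4263 × (1 - cos(143°))
Δλ = 4.3640 pm

Initial wavelength:
λ = λ' - Δλ = 6.9541 - 4.3640 = 2.5900 pm

Initial energy:
E = hc/λ = 1239.842 / 2.5900 = 478.6999 keV

(Intermediate values are shown rounded; full precision is carried through to the final answer.)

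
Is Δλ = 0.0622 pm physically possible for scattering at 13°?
Yes, consistent

Calculate the expected shift for θ = 13°:

Δλ_expected = λ_C(1 - cos(13°))
Δλ_expected = 2.4263 × (1 - cos(13°))
Δλ_expected = 2.4263 × 0.0256
Δλ_expected = 0.0622 pm

Given shift: 0.0622 pm
Expected shift: 0.0622 pm
Difference: 0.0000 pm

The values match. This is consistent with Compton scattering at the stated angle.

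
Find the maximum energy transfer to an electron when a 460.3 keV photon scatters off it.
295.9992 keV

Maximum energy transfer occurs at θ = 180° (backscattering).

Initial photon: E₀ = 460.3 keV → λ₀ = 2.6936 pm

Maximum Compton shift (at 180°):
Δλ_max = 2λ_C = 2 × 2.4263 = 4.8526 pm

Final wavelength:
λ' = 2.6936 + 4.8526 = 7.5462 pm

Minimum photon energy (maximum energy to electron):
E'_min = hc/λ' = 164.3008 keV

Maximum electron kinetic energy:
K_max = E₀ - E'_min = 460.3000 - 164.3008 = 295.9992 keV

(Intermediate values are shown rounded; full precision is carried through to the final answer.)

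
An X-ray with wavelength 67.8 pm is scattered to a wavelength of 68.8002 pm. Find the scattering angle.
54.00°

First find the wavelength shift:
Δλ = λ' - λ = 68.8002 - 67.8 = 1.0002 pm

Using Δλ = λ_C(1 - cos θ), with λ_C = h/(m_e·c) ≈ 2.42631024 pm:
cos θ = 1 - Δλ/λ_C
cos θ = 1 - 1.0002/2.42631024
cos θ = 0.587769

θ = arccos(0.587769)
θ = 54.00°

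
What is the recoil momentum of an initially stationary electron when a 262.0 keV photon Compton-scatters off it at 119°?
1.9162e-22 kg·m/s

The electron is initially at rest, so by conservation of momentum:
p⃗_e = p⃗₀ − p⃗'  (incident photon momentum minus scattered photon momentum)

Photon momentum magnitudes (p = h/λ = E/c):
λ₀ = hc/E₀ = 4.7322 pm → p₀ = h/λ₀ = 1.4002e-22 kg·m/s
Δλ = λ_C(1 − cos 119°) = 3.6026 pm
λ' = 8.3348 pm → p' = h/λ' = 7.9499e-23 kg·m/s

The scattered photon makes angle θ = 119° with the incident direction, so by the law of cosines:
|p⃗_e|² = p₀² + p'² − 2p₀p'cos θ
|p⃗_e|² = (1.4002e-22)² + (7.9499e-23)² − 2·1.4002e-22·7.9499e-23·cos(119°)
|p⃗_e| = 1.9162e-22 kg·m/s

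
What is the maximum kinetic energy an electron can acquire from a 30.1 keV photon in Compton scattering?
3.1723 keV

Maximum energy transfer occurs at θ = 180° (backscattering).

Initial photon: E₀ = 30.1 keV → λ₀ = 41.1908 pm

Maximum Compton shift (at 180°):
Δλ_max = 2λ_C = 2 × 2.4263 = 4.8526 pm

Final wavelength:
λ' = 41.1908 + 4.8526 = 46.0434 pm

Minimum photon energy (maximum energy to electron):
E'_min = hc/λ' = 26.9277 keV

Maximum electron kinetic energy:
K_max = E₀ - E'_min = 30.1000 - 26.9277 = 3.1723 keV

(Intermediate values are shown rounded; full precision is carried through to the final answer.)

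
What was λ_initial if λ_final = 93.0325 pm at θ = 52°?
92.1000 pm

From λ' = λ + Δλ, we have λ = λ' - Δλ

First calculate the Compton shift:
Δλ = λ_C(1 - cos θ)
Δλ = 2.4263 × (1 - cos(52°))
Δλ = 2.4263 × 0.3843
Δλ = 0.9325 pm

Initial wavelength:
λ = λ' - Δλ
λ = 93.0325 - 0.9325
λ = 92.1000 pm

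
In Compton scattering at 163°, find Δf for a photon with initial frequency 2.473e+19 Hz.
6.958e+18 Hz (decrease)

Convert frequency to wavelength (c = 299792458 m/s):
λ₀ = c/f₀ = 299792458/2.473e+19 = 1.2122623e-11 m = 12.1226 pm

Calculate Compton shift:
Δλ = λ_C(1 - cos(163°)) = 4.7466 pm

Final wavelength:
λ' = λ₀ + Δλ = 12.1226 + 4.7466 = 16.8692 pm

Final frequency:
f' = c/λ' = 299792458/1.6869225e-11 = 1.7771561e+19 Hz

Frequency shift (decrease):
Δf = f₀ - f' = 2.473e+19 - 1.7771561e+19 = 6.958e+18 Hz

(Intermediate values are shown rounded; full precision is carried through to the final answer.)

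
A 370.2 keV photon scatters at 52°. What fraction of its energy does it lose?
0.2178 (or 21.78%)

Calculate initial and final photon energies:

Initial: E₀ = 370.2 keV → λ₀ = 3.3491 pm
Compton shift: Δλ = 0.9325 pm
Final wavelength: λ' = 4.2816 pm
Final energy: E' = 289.5719 keV

Fractional energy loss:
(E₀ - E')/E₀ = (370.2000 - 289.5719)/370.2000
= 80.6281/370.2000
= 0.2178
= 21.78%

(Intermediate values are shown rounded; full precision is carried through to the final answer.)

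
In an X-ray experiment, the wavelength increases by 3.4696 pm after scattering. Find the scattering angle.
115.47°

From the Compton formula Δλ = λ_C(1 - cos θ), we can solve for θ:

cos θ = 1 - Δλ/λ_C

Given:
- Δλ = 3.4696 pm
- λ_C = h/(m_e·c) ≈ 2.42631024 pm

cos θ = 1 - 3.4696/2.42631024
cos θ = 1 - 1.429990
cos θ = -0.429990

θ = arccos(-0.429990)
θ = 115.47°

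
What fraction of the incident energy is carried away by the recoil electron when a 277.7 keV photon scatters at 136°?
0.4830 (or 48.30%)

Calculate initial and final photon energies:

Initial: E₀ = 277.7 keV → λ₀ = 4.4647 pm
Compton shift: Δλ = 4.1717 pm
Final wavelength: λ' = 8.6363 pm
Final energy: E' = 143.5612 keV

Fractional energy loss:
(E₀ - E')/E₀ = (277.7000 - 143.5612)/277.7000
= 134.1388/277.7000
= 0.4830
= 48.30%

(Intermediate values are shown rounded; full precision is carried through to the final answer.)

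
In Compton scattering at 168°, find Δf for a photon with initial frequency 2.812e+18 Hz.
1.211e+17 Hz (decrease)

Convert frequency to wavelength (c = 299792458 m/s):
λ₀ = c/f₀ = 299792458/2.812e+18 = 1.0661183e-10 m = 106.6118 pm

Calculate Compton shift:
Δλ = λ_C(1 - cos(168°)) = 4.7996 pm

Final wavelength:
λ' = λ₀ + Δλ = 106.6118 + 4.7996 = 111.4114 pm

Final frequency:
f' = c/λ' = 299792458/1.1141143e-10 = 2.6908592e+18 Hz

Frequency shift (decrease):
Δf = f₀ - f' = 2.812e+18 - 2.6908592e+18 = 1.211e+17 Hz

(Intermediate values are shown rounded; full precision is carried through to the final answer.)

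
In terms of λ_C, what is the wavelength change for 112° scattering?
1.3746 λ_C

The Compton shift formula is:
Δλ = λ_C(1 - cos θ)

Dividing both sides by λ_C:
Δλ/λ_C = 1 - cos θ

For θ = 112°:
Δλ/λ_C = 1 - cos(112°)
Δλ/λ_C = 1 - -0.3746
Δλ/λ_C = 1.3746

This means the shift is 1.3746 × λ_C = 3.3352 pm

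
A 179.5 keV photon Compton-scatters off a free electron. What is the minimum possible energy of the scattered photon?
105.4304 keV (at θ = 180°)

The scattered photon has minimum energy when its wavelength is maximum, i.e., when the Compton shift Δλ = λ_C(1 − cos θ) is maximum. This occurs at θ = 180° (backscattering), giving Δλ_max = 2λ_C = 4.8526 pm.

Initial wavelength: λ₀ = hc/E₀ = 6.9072 pm
Maximum final wavelength: λ'_max = λ₀ + 2λ_C = 6.9072 + 4.8526 = 11.7598 pm
Minimum final energy: E'_min = hc/λ'_max = 105.4304 keV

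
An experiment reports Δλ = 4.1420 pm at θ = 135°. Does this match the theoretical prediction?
Yes, consistent

Calculate the expected shift for θ = 135°:

Δλ_expected = λ_C(1 - cos(135°))
Δλ_expected = 2.4263 × (1 - cos(135°))
Δλ_expected = 2.4263 × 1.7071
Δλ_expected = 4.1420 pm

Given shift: 4.1420 pm
Expected shift: 4.1420 pm
Difference: 0.0000 pm

The values match. This is consistent with Compton scattering at the stated angle.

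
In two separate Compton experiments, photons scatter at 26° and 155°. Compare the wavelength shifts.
155° produces the larger shift by a factor of 18.836

Calculate both shifts using Δλ = λ_C(1 - cos θ):

For θ₁ = 26°:
Δλ₁ = 2.4263 × (1 - cos(26°))
Δλ₁ = 2.4263 × 0.1012
Δλ₁ = 0.2456 pm

For θ₂ = 155°:
Δλ₂ = 2.4263 × (1 - cos(155°))
Δλ₂ = 2.4263 × 1.9063
Δλ₂ = 4.6253 pm

The 155° angle produces the larger shift.
Ratio: 4.6253/0.2456 = 18.836

(Intermediate values are shown rounded; full precision is carried through to the final answer.)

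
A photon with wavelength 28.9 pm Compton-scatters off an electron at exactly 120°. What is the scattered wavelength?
32.5395 pm

Using the Compton formula: λ' = λ + λ_C(1 − cos θ)

For θ = 120°, cos θ = -1/2 (exact) = -0.5000, so:
1 − cos 120° = 1 − (-1/2) = 1.5000

Δλ = λ_C × 1.5000 = 2.4263 × 1.5000 = 3.6395 pm

λ' = 28.9 + 3.6395 = 32.5395 pm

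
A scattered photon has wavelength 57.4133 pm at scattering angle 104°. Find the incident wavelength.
54.4000 pm

From λ' = λ + Δλ, we have λ = λ' - Δλ

First calculate the Compton shift:
Δλ = λ_C(1 - cos θ)
Δλ = 2.4263 × (1 - cos(104°))
Δλ = 2.4263 × 1.2419
Δλ = 3.0133 pm

Initial wavelength:
λ = λ' - Δλ
λ = 57.4133 - 3.0133
λ = 54.4000 pm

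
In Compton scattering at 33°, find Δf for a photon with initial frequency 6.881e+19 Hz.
5.673e+18 Hz (decrease)

Convert frequency to wavelength (c = 299792458 m/s):
λ₀ = c/f₀ = 299792458/6.881e+19 = 4.3568153e-12 m = 4.3568 pm

Calculate Compton shift:
Δλ = λ_C(1 - cos(33°)) = 0.3914 pm

Final wavelength:
λ' = λ₀ + Δλ = 4.3568 + 0.3914 = 4.7483 pm

Final frequency:
f' = c/λ' = 299792458/4.7482505e-12 = 6.3137456e+19 Hz

Frequency shift (decrease):
Δf = f₀ - f' = 6.881e+19 - 6.3137456e+19 = 5.673e+18 Hz

(Intermediate values are shown rounded; full precision is carried through to the final answer.)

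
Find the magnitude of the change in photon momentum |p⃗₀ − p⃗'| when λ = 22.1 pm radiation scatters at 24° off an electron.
1.2412e-23 kg·m/s

Photon momentum magnitude is p = h/λ.

Initial momentum:
p₀ = h/λ = 6.6261e-34/2.2100e-11 = 2.9982e-23 kg·m/s

After scattering:
λ' = λ + Δλ = 22.1 + 0.2098 = 22.3098 pm
p' = h/λ' = 6.6261e-34/2.2310e-11 = 2.9700e-23 kg·m/s

Momentum is a vector; the scattered photon's direction makes angle θ = 24° with the incident direction. The magnitude of the vector change Δp⃗ = p⃗₀ − p⃗' is found from the law of cosines:
|Δp⃗|² = p₀² + p'² − 2p₀p'cos θ
|Δp⃗|² = (2.9982e-23)² + (2.9700e-23)² − 2·2.9982e-23·2.9700e-23·cos(24°)
|Δp⃗| = 1.2412e-23 kg·m/s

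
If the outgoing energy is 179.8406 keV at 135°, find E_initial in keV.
450.5002 keV

Convert final energy to wavelength (hc ≈ 1239.842 keV·pm):
λ' = hc/E' = 1239.842 / 179.8406 = 6.8941 pm

Calculate the Compton shift:
Δλ = λ_C(1 - cos(135°))
Δλ = 2.4263 × (1 - cos(135°))
Δλ = 4.1420 pm

Initial wavelength:
λ = λ' - Δλ = 6.8941 - 4.1420 = 2.7521 pm

Initial energy:
E = hc/λ = 1239.842 / 2.7521 = 450.5002 keV

(Intermediate values are shown rounded; full precision is carried through to the final answer.)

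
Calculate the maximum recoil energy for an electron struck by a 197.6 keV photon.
86.1748 keV

Maximum energy transfer occurs at θ = 180° (backscattering).

Initial photon: E₀ = 197.6 keV → λ₀ = 6.2745 pm

Maximum Compton shift (at 180°):
Δλ_max = 2λ_C = 2 × 2.4263 = 4.8526 pm

Final wavelength:
λ' = 6.2745 + 4.8526 = 11.1271 pm

Minimum photon energy (maximum energy to electron):
E'_min = hc/λ' = 111.4252 keV

Maximum electron kinetic energy:
K_max = E₀ - E'_min = 197.6000 - 111.4252 = 86.1748 keV

(Intermediate values are shown rounded; full precision is carried through to the final answer.)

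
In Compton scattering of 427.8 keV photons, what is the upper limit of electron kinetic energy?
267.8369 keV

Maximum energy transfer occurs at θ = 180° (backscattering).

Initial photon: E₀ = 427.8 keV → λ₀ = 2.8982 pm

Maximum Compton shift (at 180°):
Δλ_max = 2λ_C = 2 × 2.4263 = 4.8526 pm

Final wavelength:
λ' = 2.8982 + 4.8526 = 7.7508 pm

Minimum photon energy (maximum energy to electron):
E'_min = hc/λ' = 159.9631 keV

Maximum electron kinetic energy:
K_max = E₀ - E'_min = 427.8000 - 159.9631 = 267.8369 keV

(Intermediate values are shown rounded; full precision is carried through to the final answer.)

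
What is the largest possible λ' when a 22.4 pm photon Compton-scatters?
27.2526 pm (at θ = 180°)

The Compton shift is Δλ = λ_C(1 − cos θ).

Since cos θ ranges from −1 to 1, the factor (1 − cos θ) ranges from 0 to 2; the maximum shift occurs at θ = 180° (backscattering):
Δλ_max = 2λ_C = 2 × 2.4263 pm = 4.8526 pm

Maximum scattered wavelength:
λ'_max = λ₀ + Δλ_max = 22.4 + 4.8526 = 27.2526 pm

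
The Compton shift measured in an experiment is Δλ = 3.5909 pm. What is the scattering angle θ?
118.68°

From the Compton formula Δλ = λ_C(1 - cos θ), we can solve for θ:

cos θ = 1 - Δλ/λ_C

Given:
- Δλ = 3.5909 pm
- λ_C = h/(m_e·c) ≈ 2.42631024 pm

cos θ = 1 - 3.5909/2.42631024
cos θ = 1 - 1.479984
cos θ = -0.479984

θ = arccos(-0.479984)
θ = 118.68°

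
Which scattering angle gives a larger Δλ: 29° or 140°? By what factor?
140° produces the larger shift by a factor of 14.086

Calculate both shifts using Δλ = λ_C(1 - cos θ):

For θ₁ = 29°:
Δλ₁ = 2.4263 × (1 - cos(29°))
Δλ₁ = 2.4263 × 0.1254
Δλ₁ = 0.3042 pm

For θ₂ = 140°:
Δλ₂ = 2.4263 × (1 - cos(140°))
Δλ₂ = 2.4263 × 1.7660
Δλ₂ = 4.2850 pm

The 140° angle produces the larger shift.
Ratio: 4.2850/0.3042 = 14.086

(Intermediate values are shown rounded; full precision is carried through to the final answer.)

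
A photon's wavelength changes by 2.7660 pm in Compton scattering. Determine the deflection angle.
98.05°

From the Compton formula Δλ = λ_C(1 - cos θ), we can solve for θ:

cos θ = 1 - Δλ/λ_C

Given:
- Δλ = 2.7660 pm
- λ_C = h/(m_e·c) ≈ 2.42631024 pm

cos θ = 1 - 2.7660/2.42631024
cos θ = 1 - 1.140003
cos θ = -0.140003

θ = arccos(-0.140003)
θ = 98.05°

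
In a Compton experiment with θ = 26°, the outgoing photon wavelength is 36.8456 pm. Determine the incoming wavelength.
36.6000 pm

From λ' = λ + Δλ, we have λ = λ' - Δλ

First calculate the Compton shift:
Δλ = λ_C(1 - cos θ)
Δλ = 2.4263 × (1 - cos(26°))
Δλ = 2.4263 × 0.1012
Δλ = 0.2456 pm

Initial wavelength:
λ = λ' - Δλ
λ = 36.8456 - 0.2456
λ = 36.6000 pm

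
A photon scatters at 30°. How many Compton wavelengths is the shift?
0.1340 λ_C

The Compton shift formula is:
Δλ = λ_C(1 - cos θ)

Dividing both sides by λ_C:
Δλ/λ_C = 1 - cos θ

For θ = 30°:
Δλ/λ_C = 1 - cos(30°)
Δλ/λ_C = 1 - 0.8660
Δλ/λ_C = 0.1340

This means the shift is 0.1340 × λ_C = 0.3251 pm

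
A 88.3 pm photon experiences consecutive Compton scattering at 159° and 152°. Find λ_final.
97.5601 pm

Apply Compton shift twice:

First scattering at θ₁ = 159°:
Δλ₁ = λ_C(1 - cos(159°))
Δλ₁ = 2.4263 × 1.9336
Δλ₁ = 4.6915 pm

After first scattering:
λ₁ = 88.3 + 4.6915 = 92.9915 pm

Second scattering at θ₂ = 152°:
Δλ₂ = λ_C(1 - cos(152°))
Δλ₂ = 2.4263 × 1.8829
Δλ₂ = 4.5686 pm

Final wavelength:
λ₂ = 92.9915 + 4.5686 = 97.5601 pm

Total shift: Δλ_total = 4.6915 + 4.5686 = 9.2601 pm

(Intermediate values are shown rounded; full precision is carried through to the final answer.)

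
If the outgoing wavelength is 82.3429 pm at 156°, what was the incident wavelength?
77.7000 pm

From λ' = λ + Δλ, we have λ = λ' - Δλ

First calculate the Compton shift:
Δλ = λ_C(1 - cos θ)
Δλ = 2.4263 × (1 - cos(156°))
Δλ = 2.4263 × 1.9135
Δλ = 4.6429 pm

Initial wavelength:
λ = λ' - Δλ
λ = 82.3429 - 4.6429
λ = 77.7000 pm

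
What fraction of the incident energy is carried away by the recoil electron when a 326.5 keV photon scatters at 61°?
0.2477 (or 24.77%)

Calculate initial and final photon energies:

Initial: E₀ = 326.5 keV → λ₀ = 3.7974 pm
Compton shift: Δλ = 1.2500 pm
Final wavelength: λ' = 5.0474 pm
Final energy: E' = 245.6405 keV

Fractional energy loss:
(E₀ - E')/E₀ = (326.5000 - 245.6405)/326.5000
= 80.8595/326.5000
= 0.2477
= 24.77%

(Intermediate values are shown rounded; full precision is carried through to the final answer.)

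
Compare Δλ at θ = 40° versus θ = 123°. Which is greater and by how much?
123° produces the larger shift by a factor of 6.602

Calculate both shifts using Δλ = λ_C(1 - cos θ):

For θ₁ = 40°:
Δλ₁ = 2.4263 × (1 - cos(40°))
Δλ₁ = 2.4263 × 0.2340
Δλ₁ = 0.5676 pm

For θ₂ = 123°:
Δλ₂ = 2.4263 × (1 - cos(123°))
Δλ₂ = 2.4263 × 1.5446
Δλ₂ = 3.7478 pm

The 123° angle produces the larger shift.
Ratio: 3.7478/0.5676 = 6.602

(Intermediate values are shown rounded; full precision is carried through to the final answer.)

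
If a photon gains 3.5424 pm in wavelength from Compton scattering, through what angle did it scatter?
117.39°

From the Compton formula Δλ = λ_C(1 - cos θ), we can solve for θ:

cos θ = 1 - Δλ/λ_C

Given:
- Δλ = 3.5424 pm
- λ_C = h/(m_e·c) ≈ 2.42631024 pm

cos θ = 1 - 3.5424/2.42631024
cos θ = 1 - 1.459995
cos θ = -0.459995

θ = arccos(-0.459995)
θ = 117.39°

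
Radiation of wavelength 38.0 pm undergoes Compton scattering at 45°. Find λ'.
38.7106 pm

Using the Compton formula: λ' = λ + λ_C(1 − cos θ)

For θ = 45°, cos θ = √2/2 (exact) ≈ 0.7071, so:
1 − cos 45° = 1 − (√2/2) ≈ 0.2929

Δλ = λ_C × 0.2929 = 2.4263 × 0.2929 = 0.7106 pm

λ' = 38.0 + 0.7106 = 38.7106 pm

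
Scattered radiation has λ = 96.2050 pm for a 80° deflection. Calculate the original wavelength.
94.2000 pm

From λ' = λ + Δλ, we have λ = λ' - Δλ

First calculate the Compton shift:
Δλ = λ_C(1 - cos θ)
Δλ = 2.4263 × (1 - cos(80°))
Δλ = 2.4263 × 0.8264
Δλ = 2.0050 pm

Initial wavelength:
λ = λ' - Δλ
λ = 96.2050 - 2.0050
λ = 94.2000 pm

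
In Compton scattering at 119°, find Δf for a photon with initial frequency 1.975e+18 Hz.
4.579e+16 Hz (decrease)

Convert frequency to wavelength (c = 299792458 m/s):
λ₀ = c/f₀ = 299792458/1.975e+18 = 1.5179365e-10 m = 151.7936 pm

Calculate Compton shift:
Δλ = λ_C(1 - cos(119°)) = 3.6026 pm

Final wavelength:
λ' = λ₀ + Δλ = 151.7936 + 3.6026 = 155.3963 pm

Final frequency:
f' = c/λ' = 299792458/1.5539626e-10 = 1.9292128e+18 Hz

Frequency shift (decrease):
Δf = f₀ - f' = 1.975e+18 - 1.9292128e+18 = 4.579e+16 Hz

(Intermediate values are shown rounded; full precision is carried through to the final answer.)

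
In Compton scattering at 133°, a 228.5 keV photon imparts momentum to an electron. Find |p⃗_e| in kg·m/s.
1.7714e-22 kg·m/s

The electron is initially at rest, so by conservation of momentum:
p⃗_e = p⃗₀ − p⃗'  (incident photon momentum minus scattered photon momentum)

Photon momentum magnitudes (p = h/λ = E/c):
λ₀ = hc/E₀ = 5.4260 pm → p₀ = h/λ₀ = 1.2212e-22 kg·m/s
Δλ = λ_C(1 − cos 133°) = 4.0810 pm
λ' = 9.5071 pm → p' = h/λ' = 6.9696e-23 kg·m/s

The scattered photon makes angle θ = 133° with the incident direction, so by the law of cosines:
|p⃗_e|² = p₀² + p'² − 2p₀p'cos θ
|p⃗_e|² = (1.2212e-22)² + (6.9696e-23)² − 2·1.2212e-22·6.9696e-23·cos(133°)
|p⃗_e| = 1.7714e-22 kg·m/s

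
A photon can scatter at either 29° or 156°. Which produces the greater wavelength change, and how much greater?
156° produces the larger shift by a factor of 15.262

Calculate both shifts using Δλ = λ_C(1 - cos θ):

For θ₁ = 29°:
Δλ₁ = 2.4263 × (1 - cos(29°))
Δλ₁ = 2.4263 × 0.1254
Δλ₁ = 0.3042 pm

For θ₂ = 156°:
Δλ₂ = 2.4263 × (1 - cos(156°))
Δλ₂ = 2.4263 × 1.9135
Δλ₂ = 4.6429 pm

The 156° angle produces the larger shift.
Ratio: 4.6429/0.3042 = 15.262

(Intermediate values are shown rounded; full precision is carried through to the final answer.)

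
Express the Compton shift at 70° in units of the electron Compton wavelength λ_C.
0.6580 λ_C

The Compton shift formula is:
Δλ = λ_C(1 - cos θ)

Dividing both sides by λ_C:
Δλ/λ_C = 1 - cos θ

For θ = 70°:
Δλ/λ_C = 1 - cos(70°)
Δλ/λ_C = 1 - 0.3420
Δλ/λ_C = 0.6580

This means the shift is 0.6580 × λ_C = 1.5965 pm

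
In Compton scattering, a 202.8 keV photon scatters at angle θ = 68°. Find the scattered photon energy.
162.4740 keV

First convert energy to wavelength:
λ = hc/E, with hc ≈ 1239.842 keV·pm (i.e. 1239.842 eV·nm)

For E = 202.8 keV = 202800 eV:
λ = 1239.842 keV·pm / 202.8 keV
λ = 6.1136 pm

Calculate the Compton shift:
Δλ = λ_C(1 - cos(68°)) = 2.4263 × 0.6254
Δλ = 1.5174 pm

Final wavelength:
λ' = 6.1136 + 1.5174 = 7.6310 pm

Final energy:
E' = hc/λ' = 1239.842 / 7.6310 = 162.4740 keV

(Intermediate values are shown rounded; full precision is carried through to the final answer.)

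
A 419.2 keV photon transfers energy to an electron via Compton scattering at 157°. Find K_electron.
256.4351 keV

By energy conservation: K_e = E_initial - E_final

First find the scattered photon energy:
Initial wavelength: λ = hc/E = 2.9576 pm
Compton shift: Δλ = λ_C(1 - cos(157°)) = 4.6597 pm
Final wavelength: λ' = 2.9576 + 4.6597 = 7.6174 pm
Final photon energy: E' = hc/λ' = 162.7649 keV

Electron kinetic energy:
K_e = E - E' = 419.2000 - 162.7649 = 256.4351 keV

(Intermediate values are shown rounded; full precision is carried through to the final answer.)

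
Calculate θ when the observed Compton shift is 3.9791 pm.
129.79°

From the Compton formula Δλ = λ_C(1 - cos θ), we can solve for θ:

cos θ = 1 - Δλ/λ_C

Given:
- Δλ = 3.9791 pm
- λ_C = h/(m_e·c) ≈ 2.42631024 pm

cos θ = 1 - 3.9791/2.42631024
cos θ = 1 - 1.639980
cos θ = -0.639980

θ = arccos(-0.639980)
θ = 129.79°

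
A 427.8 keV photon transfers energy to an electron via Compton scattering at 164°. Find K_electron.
265.8733 keV

By energy conservation: K_e = E_initial - E_final

First find the scattered photon energy:
Initial wavelength: λ = hc/E = 2.8982 pm
Compton shift: Δλ = λ_C(1 - cos(164°)) = 4.7586 pm
Final wavelength: λ' = 2.8982 + 4.7586 = 7.6568 pm
Final photon energy: E' = hc/λ' = 161.9267 keV

Electron kinetic energy:
K_e = E - E' = 427.8000 - 161.9267 = 265.8733 keV

(Intermediate values are shown rounded; full precision is carried through to the final answer.)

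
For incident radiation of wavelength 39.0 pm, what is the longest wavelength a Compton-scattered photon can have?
43.8526 pm (at θ = 180°)

The Compton shift is Δλ = λ_C(1 − cos θ).

Since cos θ ranges from −1 to 1, the factor (1 − cos θ) ranges from 0 to 2; the maximum shift occurs at θ = 180° (backscattering):
Δλ_max = 2λ_C = 2 × 2.4263 pm = 4.8526 pm

Maximum scattered wavelength:
λ'_max = λ₀ + Δλ_max = 39.0 + 4.8526 = 43.8526 pm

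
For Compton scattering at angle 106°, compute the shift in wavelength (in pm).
3.0951 pm

Using the Compton scattering formula:
Δλ = λ_C(1 - cos θ)

where λ_C = h/(m_e·c) ≈ 2.4263 pm is the Compton wavelength of an electron.

For θ = 106°:
cos(106°) = -0.2756
1 - cos(106°) = 1.2756

Δλ = 2.4263 × 1.2756
Δλ = 3.0951 pm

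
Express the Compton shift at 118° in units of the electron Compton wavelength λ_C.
1.4695 λ_C

The Compton shift formula is:
Δλ = λ_C(1 - cos θ)

Dividing both sides by λ_C:
Δλ/λ_C = 1 - cos θ

For θ = 118°:
Δλ/λ_C = 1 - cos(118°)
Δλ/λ_C = 1 - -0.4695
Δλ/λ_C = 1.4695

This means the shift is 1.4695 × λ_C = 3.5654 pm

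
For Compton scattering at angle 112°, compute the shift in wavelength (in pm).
3.3352 pm

Using the Compton scattering formula:
Δλ = λ_C(1 - cos θ)

where λ_C = h/(m_e·c) ≈ 2.4263 pm is the Compton wavelength of an electron.

For θ = 112°:
cos(112°) = -0.3746
1 - cos(112°) = 1.3746

Δλ = 2.4263 × 1.3746
Δλ = 3.3352 pm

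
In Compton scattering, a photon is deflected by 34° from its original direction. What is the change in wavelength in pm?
0.4148 pm

Using the Compton scattering formula:
Δλ = λ_C(1 - cos θ)

where λ_C = h/(m_e·c) ≈ 2.4263 pm is the Compton wavelength of an electron.

For θ = 34°:
cos(34°) = 0.8290
1 - cos(34°) = 0.1710

Δλ = 2.4263 × 0.1710
Δλ = 0.4148 pm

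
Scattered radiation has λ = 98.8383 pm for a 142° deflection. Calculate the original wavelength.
94.5000 pm

From λ' = λ + Δλ, we have λ = λ' - Δλ

First calculate the Compton shift:
Δλ = λ_C(1 - cos θ)
Δλ = 2.4263 × (1 - cos(142°))
Δλ = 2.4263 × 1.7880
Δλ = 4.3383 pm

Initial wavelength:
λ = λ' - Δλ
λ = 98.8383 - 4.3383
λ = 94.5000 pm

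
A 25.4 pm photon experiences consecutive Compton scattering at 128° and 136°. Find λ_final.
33.4917 pm

Apply Compton shift twice:

First scattering at θ₁ = 128°:
Δλ₁ = λ_C(1 - cos(128°))
Δλ₁ = 2.4263 × 1.6157
Δλ₁ = 3.9201 pm

After first scattering:
λ₁ = 25.4 + 3.9201 = 29.3201 pm

Second scattering at θ₂ = 136°:
Δλ₂ = λ_C(1 - cos(136°))
Δλ₂ = 2.4263 × 1.7193
Δλ₂ = 4.1717 pm

Final wavelength:
λ₂ = 29.3201 + 4.1717 = 33.4917 pm

Total shift: Δλ_total = 3.9201 + 4.1717 = 8.0917 pm

(Intermediate values are shown rounded; full precision is carried through to the final answer.)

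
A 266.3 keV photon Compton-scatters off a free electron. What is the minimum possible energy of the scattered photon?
130.3940 keV (at θ = 180°)

The scattered photon has minimum energy when its wavelength is maximum, i.e., when the Compton shift Δλ = λ_C(1 − cos θ) is maximum. This occurs at θ = 180° (backscattering), giving Δλ_max = 2λ_C = 4.8526 pm.

Initial wavelength: λ₀ = hc/E₀ = 4.6558 pm
Maximum final wavelength: λ'_max = λ₀ + 2λ_C = 4.6558 + 4.8526 = 9.5084 pm
Minimum final energy: E'_min = hc/λ'_max = 130.3940 keV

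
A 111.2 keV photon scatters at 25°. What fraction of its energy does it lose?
0.0200 (or 2.00%)

Calculate initial and final photon energies:

Initial: E₀ = 111.2 keV → λ₀ = 11.1497 pm
Compton shift: Δλ = 0.2273 pm
Final wavelength: λ' = 11.3770 pm
Final energy: E' = 108.9781 keV

Fractional energy loss:
(E₀ - E')/E₀ = (111.2000 - 108.9781)/111.2000
= 2.2219/111.2000
= 0.0200
= 2.00%

(Intermediate values are shown rounded; full precision is carried through to the final answer.)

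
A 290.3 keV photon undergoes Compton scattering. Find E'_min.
135.8951 keV (at θ = 180°)

The scattered photon has minimum energy when its wavelength is maximum, i.e., when the Compton shift Δλ = λ_C(1 − cos θ) is maximum. This occurs at θ = 180° (backscattering), giving Δλ_max = 2λ_C = 4.8526 pm.

Initial wavelength: λ₀ = hc/E₀ = 4.2709 pm
Maximum final wavelength: λ'_max = λ₀ + 2λ_C = 4.2709 + 4.8526 = 9.1235 pm
Minimum final energy: E'_min = hc/λ'_max = 135.8951 keV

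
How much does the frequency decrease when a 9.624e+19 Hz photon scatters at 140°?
5.573e+19 Hz (decrease)

Convert frequency to wavelength (c = 299792458 m/s):
λ₀ = c/f₀ = 299792458/9.624e+19 = 3.1150505e-12 m = 3.1151 pm

Calculate Compton shift:
Δλ = λ_C(1 - cos(140°)) = 4.2850 pm

Final wavelength:
λ' = λ₀ + Δλ = 3.1151 + 4.2850 = 7.4000 pm

Final frequency:
f' = c/λ' = 299792458/7.4000222e-12 = 4.0512373e+19 Hz

Frequency shift (decrease):
Δf = f₀ - f' = 9.624e+19 - 4.0512373e+19 = 5.573e+19 Hz

(Intermediate values are shown rounded; full precision is carried through to the final answer.)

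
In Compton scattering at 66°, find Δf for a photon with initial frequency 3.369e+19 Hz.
4.691e+18 Hz (decrease)

Convert frequency to wavelength (c = 299792458 m/s):
λ₀ = c/f₀ = 299792458/3.369e+19 = 8.8985592e-12 m = 8.8986 pm

Calculate Compton shift:
Δλ = λ_C(1 - cos(66°)) = 1.4394 pm

Final wavelength:
λ' = λ₀ + Δλ = 8.8986 + 1.4394 = 10.3380 pm

Final frequency:
f' = c/λ' = 299792458/1.0338000e-11 = 2.8999077e+19 Hz

Frequency shift (decrease):
Δf = f₀ - f' = 3.369e+19 - 2.8999077e+19 = 4.691e+18 Hz

(Intermediate values are shown rounded; full precision is carried through to the final answer.)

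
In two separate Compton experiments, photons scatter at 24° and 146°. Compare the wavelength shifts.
146° produces the larger shift by a factor of 21.156

Calculate both shifts using Δλ = λ_C(1 - cos θ):

For θ₁ = 24°:
Δλ₁ = 2.4263 × (1 - cos(24°))
Δλ₁ = 2.4263 × 0.0865
Δλ₁ = 0.2098 pm

For θ₂ = 146°:
Δλ₂ = 2.4263 × (1 - cos(146°))
Δλ₂ = 2.4263 × 1.8290
Δλ₂ = 4.4378 pm

The 146° angle produces the larger shift.
Ratio: 4.4378/0.2098 = 21.156

(Intermediate values are shown rounded; full precision is carried through to the final answer.)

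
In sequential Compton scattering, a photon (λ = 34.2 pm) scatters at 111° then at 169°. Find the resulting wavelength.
42.3039 pm

Apply Compton shift twice:

First scattering at θ₁ = 111°:
Δλ₁ = λ_C(1 - cos(111°))
Δλ₁ = 2.4263 × 1.3584
Δλ₁ = 3.2958 pm

After first scattering:
λ₁ = 34.2 + 3.2958 = 37.4958 pm

Second scattering at θ₂ = 169°:
Δλ₂ = λ_C(1 - cos(169°))
Δλ₂ = 2.4263 × 1.9816
Δλ₂ = 4.8080 pm

Final wavelength:
λ₂ = 37.4958 + 4.8080 = 42.3039 pm

Total shift: Δλ_total = 3.2958 + 4.8080 = 8.1039 pm

(Intermediate values are shown rounded; full precision is carried through to the final answer.)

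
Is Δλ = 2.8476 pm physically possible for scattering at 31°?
No, inconsistent

Calculate the expected shift for θ = 31°:

Δλ_expected = λ_C(1 - cos(31°))
Δλ_expected = 2.4263 × (1 - cos(31°))
Δλ_expected = 2.4263 × 0.1428
Δλ_expected = 0.3466 pm

Given shift: 2.8476 pm
Expected shift: 0.3466 pm
Difference: 2.5011 pm

The values do not match. The given shift corresponds to θ ≈ 100.0°, not 31°.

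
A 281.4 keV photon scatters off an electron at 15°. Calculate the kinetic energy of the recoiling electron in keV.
5.1830 keV

By energy conservation: K_e = E_initial - E_final

First find the scattered photon energy:
Initial wavelength: λ = hc/E = 4.4060 pm
Compton shift: Δλ = λ_C(1 - cos(15°)) = 0.0827 pm
Final wavelength: λ' = 4.4060 + 0.0827 = 4.4887 pm
Final photon energy: E' = hc/λ' = 276.2170 keV

Electron kinetic energy:
K_e = E - E' = 281.4000 - 276.2170 = 5.1830 keV

(Intermediate values are shown rounded; full precision is carried through to the final answer.)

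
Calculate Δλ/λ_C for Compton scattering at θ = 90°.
1.0000 λ_C

The Compton shift formula is:
Δλ = λ_C(1 - cos θ)

Dividing both sides by λ_C:
Δλ/λ_C = 1 - cos θ

For θ = 90°:
Δλ/λ_C = 1 - cos(90°)
Δλ/λ_C = 1 - 0.0000
Δλ/λ_C = 1.0000

This means the shift is 1.0000 × λ_C = 2.4263 pm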